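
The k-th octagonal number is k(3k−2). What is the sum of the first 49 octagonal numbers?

Σ i(3i−2) = 3Σi² − 2Σi over i = 1..49.
Σi = 1225 and Σi² = 40425.
3·40425 − 2·1225 = 118825.

118825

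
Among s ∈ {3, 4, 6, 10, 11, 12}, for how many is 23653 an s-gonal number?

2

s = 3: P(3, 217) = 23653. ✓
s = 4: P(4, 153) = 23409 and P(4, 154) = 23716; 23653 is not s-gonal.
s = 6: P(6, 109) = 23653. ✓
s = 10: P(10, 77) = 23485 and P(10, 78) = 24102; 23653 is not s-gonal.
s = 11: P(11, 72) = 23076 and P(11, 73) = 23725; 23653 is not s-gonal.
s = 12: P(12, 69) = 23529 and P(12, 70) = 24220; 23653 is not s-gonal.
Hits: s ∈ {3, 6} → 2.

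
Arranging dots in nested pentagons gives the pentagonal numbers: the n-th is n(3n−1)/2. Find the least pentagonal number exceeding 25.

Solve n(3n−1)/2 > 25 for integer n.
The largest n with value ≤ 25 is 4 (since 22 ≤ 25 < 35), so the first above is n = 5, value 35.

35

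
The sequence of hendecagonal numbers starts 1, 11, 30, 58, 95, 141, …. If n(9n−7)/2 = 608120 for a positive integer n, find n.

Set n(9n−7)/2 = 608120, giving 9n² − 7n − 1216240 = 0.
The discriminant is 49 + 72·608120 = 43784689, and √43784689 = 6617.
So n = (7 + 6617) / 18 = 6624/18 = 368.
Check: 368·(9·368 − 7)/2 = 608120. ✓

368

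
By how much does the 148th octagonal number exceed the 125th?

18791

148·(3·148 − 2) = 65416 and 125·(3·125 − 2) = 46625.
Difference: 65416 − 46625 = 18791.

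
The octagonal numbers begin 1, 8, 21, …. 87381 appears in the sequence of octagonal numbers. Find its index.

171

Set n(3n−2) = 87381, giving 3n² − 2n − 87381 = 0.
The discriminant is 4 + 12·87381 = 1048576, and √1048576 = 1024.
So n = (2 + 1024) / 6 = 1026/6 = 171.
Check: 171·(3·171 − 2) = 87381. ✓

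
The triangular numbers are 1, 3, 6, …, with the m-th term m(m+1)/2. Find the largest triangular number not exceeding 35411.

Solve n(n+1)/2 ≤ 35411 for integer n.
n = 265 gives 35245 ≤ 35411, while n = 266 gives 35511 > 35411; so the answer is 35245.

35245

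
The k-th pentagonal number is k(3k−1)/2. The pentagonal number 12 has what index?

Set n(3n−1)/2 = 12, giving 3n² − n − 24 = 0.
The discriminant is 1 + 24·12 = 289, and √289 = 17.
So n = (1 + 17) / 6 = 18/6 = 3.
Check: 3·(3·3 − 1)/2 = 12. ✓

3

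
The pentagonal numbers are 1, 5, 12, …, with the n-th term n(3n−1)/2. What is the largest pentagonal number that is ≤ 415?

376

Solve n(3n−1)/2 ≤ 415 for integer n.
n = 16 gives 376 ≤ 415, while n = 17 gives 425 > 415; so the answer is 376.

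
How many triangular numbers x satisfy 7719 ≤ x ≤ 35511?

143

The n-th triangular number is n(n+1)/2.
Smallest index with value ≥ 7719: n = 124 (giving 7750).
Largest index with value ≤ 35511: n = 266 (giving 35511).
Indices 124 through 266: 143 terms.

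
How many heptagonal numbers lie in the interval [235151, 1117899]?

363

The n-th heptagonal number is n(5n−3)/2.
Smallest index with value ≥ 235151: n = 307 (giving 235162).
Largest index with value ≤ 1117899: n = 669 (giving 1117899).
Indices 307 through 669: 363 terms.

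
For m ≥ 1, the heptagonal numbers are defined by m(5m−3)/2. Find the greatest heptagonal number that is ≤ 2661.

Solve n(5n−3)/2 ≤ 2661 for integer n.
n = 32 gives 2512 ≤ 2661, while n = 33 gives 2673 > 2661; so the answer is 2512.

2512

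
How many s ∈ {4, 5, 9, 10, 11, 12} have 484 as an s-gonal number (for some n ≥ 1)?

s = 4: P(4, 22) = 484. ✓
s = 5: P(5, 18) = 477 and P(5, 19) = 532; 484 is not s-gonal.
s = 9: P(9, 12) = 474 and P(9, 13) = 559; 484 is not s-gonal.
s = 10: P(10, 11) = 451 and P(10, 12) = 540; 484 is not s-gonal.
s = 11: P(11, 10) = 415 and P(11, 11) = 506; 484 is not s-gonal.
s = 12: P(12, 10) = 460 and P(12, 11) = 561; 484 is not s-gonal.
Hits: s ∈ {4} → 1.

1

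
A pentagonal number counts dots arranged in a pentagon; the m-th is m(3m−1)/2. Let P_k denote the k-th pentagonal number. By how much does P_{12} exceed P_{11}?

34

Consecutive pentagonal numbers differ by 3n − 2: here 3·12 − 2 = 34.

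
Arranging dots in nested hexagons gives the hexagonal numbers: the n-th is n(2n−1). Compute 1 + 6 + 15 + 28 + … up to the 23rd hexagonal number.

8372

Σ i(2i−1) = 2Σi² − Σi over i = 1..23.
Σi = 276 and Σi² = 4324.
2·4324 − 1·276 = 8372.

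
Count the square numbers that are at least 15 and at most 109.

7

The n-th square number is n².
Smallest index with value ≥ 15: n = 4 (giving 16).
Largest index with value ≤ 109: n = 10 (giving 100).
Indices 4 through 10: 7 terms.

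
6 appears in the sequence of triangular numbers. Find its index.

Set n(n+1)/2 = 6, giving n² + n − 12 = 0.
The discriminant is 1 + 8·6 = 49, and √49 = 7.
So n = (-1 + 7) / 2 = 6/2 = 3.

3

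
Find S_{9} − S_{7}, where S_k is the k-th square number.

9² = 81 and 7² = 49.
Difference: 81 − 49 = 32.

32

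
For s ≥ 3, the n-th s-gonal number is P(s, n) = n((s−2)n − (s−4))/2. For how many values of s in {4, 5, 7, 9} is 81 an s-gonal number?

s = 4: P(4, 9) = 81. ✓
s = 5: P(5, 7) = 70 and P(5, 8) = 92; 81 is not s-gonal.
s = 7: P(7, 6) = 81. ✓
s = 9: P(9, 5) = 75 and P(9, 6) = 111; 81 is not s-gonal.
Hits: s ∈ {4, 7} → 2.

2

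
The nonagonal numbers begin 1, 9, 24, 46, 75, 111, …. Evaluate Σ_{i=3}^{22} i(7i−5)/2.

Σ i(7i−5)/2 = (7Σi² − 5Σi) / 2 over i = 3..22.
Σi = 253 − 3 = 250 and Σi² = 3795 − 5 = 3790.
(7·3790 − 5·250) / 2 = 25280/2 = 12640.

12640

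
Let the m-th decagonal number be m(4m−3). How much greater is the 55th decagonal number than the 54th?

Consecutive decagonal numbers differ by 8n − 7: here 8·55 − 7 = 433.

433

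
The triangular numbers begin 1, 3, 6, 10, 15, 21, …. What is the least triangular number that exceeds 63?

Solve n(n+1)/2 > 63 for integer n.
The largest n with value ≤ 63 is 10 (since 55 ≤ 63 < 66), so the first above is n = 11, value 66.

66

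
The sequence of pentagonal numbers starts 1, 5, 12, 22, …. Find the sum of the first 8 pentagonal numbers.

288

Σ i(3i−1)/2 = (3Σi² − Σi) / 2 over i = 1..8.
Σi = 36 and Σi² = 204.
(3·204 − 1·36) / 2 = 576/2 = 288.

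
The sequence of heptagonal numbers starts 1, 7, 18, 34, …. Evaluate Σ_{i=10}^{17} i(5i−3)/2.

Σ i(5i−3)/2 = (5Σi² − 3Σi) / 2 over i = 10..17.
Σi = 153 − 45 = 108 and Σi² = 1785 − 285 = 1500.
(5·1500 − 3·108) / 2 = 7176/2 = 3588.

3588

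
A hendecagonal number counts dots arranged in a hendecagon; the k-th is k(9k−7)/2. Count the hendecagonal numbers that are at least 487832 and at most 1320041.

213

The n-th hendecagonal number is n(9n−7)/2.
Smallest index with value ≥ 487832: n = 330 (giving 488895).
Largest index with value ≤ 1320041: n = 542 (giving 1320041).
Indices 330 through 542: 213 terms.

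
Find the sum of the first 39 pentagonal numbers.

30420

Σ i(3i−1)/2 = (3Σi² − Σi) / 2 over i = 1..39.
Σi = 780 and Σi² = 20540.
(3·20540 − 1·780) / 2 = 60840/2 = 30420.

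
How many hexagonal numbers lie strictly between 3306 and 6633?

The n-th hexagonal number is n(2n−1).
Smallest index with value > 3306: n = 41 (giving 3321).
Largest index with value < 6633: n = 57 (giving 6441).
Indices 41 through 57: 17 terms.

17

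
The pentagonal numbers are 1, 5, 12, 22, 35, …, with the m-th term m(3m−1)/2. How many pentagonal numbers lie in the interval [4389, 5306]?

5

The n-th pentagonal number is n(3n−1)/2.
Smallest index with value ≥ 4389: n = 55 (giving 4510).
Largest index with value ≤ 5306: n = 59 (giving 5192).
Indices 55 through 59: 5 terms.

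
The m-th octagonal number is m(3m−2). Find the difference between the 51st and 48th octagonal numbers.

51·(3·51 − 2) = 7701 and 48·(3·48 − 2) = 6816.
Difference: 7701 − 6816 = 885.

885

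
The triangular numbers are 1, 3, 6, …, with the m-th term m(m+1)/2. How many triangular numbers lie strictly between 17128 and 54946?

146

The n-th triangular number is n(n+1)/2.
Smallest index with value > 17128: n = 185 (giving 17205).
Largest index with value < 54946: n = 330 (giving 54615).
Indices 185 through 330: 146 terms.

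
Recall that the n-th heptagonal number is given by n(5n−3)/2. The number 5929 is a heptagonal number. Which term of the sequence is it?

Set n(5n−3)/2 = 5929, giving 5n² − 3n − 11858 = 0.
The discriminant is 9 + 40·5929 = 237169, and √237169 = 487.
So n = (3 + 487) / 10 = 490/10 = 49.

49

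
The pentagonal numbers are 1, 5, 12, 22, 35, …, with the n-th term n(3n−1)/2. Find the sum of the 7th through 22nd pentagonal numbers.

Σ i(3i−1)/2 = (3Σi² − Σi) / 2 over i = 7..22.
Σi = 253 − 21 = 232 and Σi² = 3795 − 91 = 3704.
(3·3704 − 1·232) / 2 = 10880/2 = 5440.

5440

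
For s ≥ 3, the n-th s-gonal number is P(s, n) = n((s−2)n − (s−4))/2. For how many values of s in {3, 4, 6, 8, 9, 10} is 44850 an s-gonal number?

s = 3: P(3, 299) = 44850. ✓
s = 4: P(4, 211) = 44521 and P(4, 212) = 44944; 44850 is not s-gonal.
s = 6: P(6, 150) = 44850. ✓
s = 8: P(8, 122) = 44408 and P(8, 123) = 45141; 44850 is not s-gonal.
s = 9: P(9, 113) = 44409 and P(9, 114) = 45201; 44850 is not s-gonal.
s = 10: P(10, 106) = 44626 and P(10, 107) = 45475; 44850 is not s-gonal.
Hits: s ∈ {3, 6} → 2.

2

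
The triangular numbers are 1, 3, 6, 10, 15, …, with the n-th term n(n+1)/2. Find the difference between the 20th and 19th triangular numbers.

20

Consecutive triangular numbers differ by n: T_{20} − T_{19} = 20.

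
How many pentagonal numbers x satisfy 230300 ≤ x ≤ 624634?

The n-th pentagonal number is n(3n−1)/2.
Smallest index with value ≥ 230300: n = 392 (giving 230300).
Largest index with value ≤ 624634: n = 645 (giving 623715).
Indices 392 through 645: 254 terms.

254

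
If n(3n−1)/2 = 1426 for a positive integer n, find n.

31

Set n(3n−1)/2 = 1426, giving 3n² − n − 2852 = 0.
The discriminant is 1 + 24·1426 = 34225, and √34225 = 185.
So n = (1 + 185) / 6 = 186/6 = 31.
Check: 31·(3·31 − 1)/2 = 1426. ✓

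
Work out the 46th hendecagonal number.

9361

The 46th hendecagonal number is n(9n−7)/2 with n = 46.
46·(9·46 − 7)/2 = 46·407/2 = 9361.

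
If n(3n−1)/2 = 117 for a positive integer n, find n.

Set n(3n−1)/2 = 117, giving 3n² − n − 234 = 0.
The discriminant is 1 + 24·117 = 2809, and √2809 = 53.
So n = (1 + 53) / 6 = 54/6 = 9.

9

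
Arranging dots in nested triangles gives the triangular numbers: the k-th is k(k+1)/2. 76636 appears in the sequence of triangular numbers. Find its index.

391

Set n(n+1)/2 = 76636, giving n² + n − 153272 = 0.
The discriminant is 1 + 8·76636 = 613089, and √613089 = 783.
So n = (-1 + 783) / 2 = 782/2 = 391.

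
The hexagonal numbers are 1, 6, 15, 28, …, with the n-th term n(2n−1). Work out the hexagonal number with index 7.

91

The 7th hexagonal number is n(2n−1) with n = 7.
7·(2·7 − 1) = 7·13 = 91.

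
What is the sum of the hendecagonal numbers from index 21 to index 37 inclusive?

Σ i(9i−7)/2 = (9Σi² − 7Σi) / 2 over i = 21..37.
Σi = 703 − 210 = 493 and Σi² = 17575 − 2870 = 14705.
(9·14705 − 7·493) / 2 = 128894/2 = 64447.

64447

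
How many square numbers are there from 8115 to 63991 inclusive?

162

The n-th square number is n².
Smallest index with value ≥ 8115: n = 91 (giving 8281).
Largest index with value ≤ 63991: n = 252 (giving 63504).
Indices 91 through 252: 162 terms.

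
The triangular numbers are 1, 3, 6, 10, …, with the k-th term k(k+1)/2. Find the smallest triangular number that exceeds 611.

Solve n(n+1)/2 > 611 for integer n.
The largest n with value ≤ 611 is 34 (since 595 ≤ 611 < 630), so the first above is n = 35, value 630.

630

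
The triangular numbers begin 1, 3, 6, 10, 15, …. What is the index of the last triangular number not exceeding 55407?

Solve n(n+1)/2 ≤ 55407 for integer n.
n = 332 gives 55278 ≤ 55407, while n = 333 gives 55611 > 55407; so the answer is index 332.

332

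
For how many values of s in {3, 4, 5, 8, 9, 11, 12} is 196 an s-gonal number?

s = 3: P(3, 19) = 190 and P(3, 20) = 210; 196 is not s-gonal.
s = 4: P(4, 14) = 196. ✓
s = 5: P(5, 11) = 176 and P(5, 12) = 210; 196 is not s-gonal.
s = 8: P(8, 8) = 176 and P(8, 9) = 225; 196 is not s-gonal.
s = 9: P(9, 7) = 154 and P(9, 8) = 204; 196 is not s-gonal.
s = 11: P(11, 7) = 196. ✓
s = 12: P(12, 6) = 156 and P(12, 7) = 217; 196 is not s-gonal.
Hits: s ∈ {4, 11} → 2.

2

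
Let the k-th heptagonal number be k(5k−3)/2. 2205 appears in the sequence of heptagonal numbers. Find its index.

Set n(5n−3)/2 = 2205, giving 5n² − 3n − 4410 = 0.
So n = (3 + 297) / 10 = 300/10 = 30.

30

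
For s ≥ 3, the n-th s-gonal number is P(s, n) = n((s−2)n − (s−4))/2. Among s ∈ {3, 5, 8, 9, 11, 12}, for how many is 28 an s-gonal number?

s = 3: P(3, 7) = 28. ✓
s = 5: P(5, 4) = 22 and P(5, 5) = 35; 28 is not s-gonal.
s = 8: P(8, 3) = 21 and P(8, 4) = 40; 28 is not s-gonal.
s = 9: P(9, 3) = 24 and P(9, 4) = 46; 28 is not s-gonal.
s = 11: P(11, 2) = 11 and P(11, 3) = 30; 28 is not s-gonal.
s = 12: P(12, 2) = 12 and P(12, 3) = 33; 28 is not s-gonal.
Hits: s ∈ {3} → 1.

1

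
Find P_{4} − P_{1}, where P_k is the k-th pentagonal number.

21

4·(3·4 − 1)/2 = 22 and 1·(3·1 − 1)/2 = 1.
Difference: 22 − 1 = 21.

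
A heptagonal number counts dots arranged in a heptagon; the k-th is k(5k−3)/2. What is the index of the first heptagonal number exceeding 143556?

240

Solve n(5n−3)/2 > 143556 for integer n.
The largest n with value ≤ 143556 is 239 (since 142444 ≤ 143556 < 143640), so the first above is n = 240, value 143640.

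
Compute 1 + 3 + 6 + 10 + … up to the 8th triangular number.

120

Σ i(i+1)/2 = (Σi² + Σi) / 2 over i = 1..8.
Σi = 36 and Σi² = 204.
(1·204 + 1·36) / 2 = 240/2 = 120.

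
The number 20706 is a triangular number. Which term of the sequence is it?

Set n(n+1)/2 = 20706, giving n² + n − 41412 = 0.
So n = (-1 + 407) / 2 = 406/2 = 203.

203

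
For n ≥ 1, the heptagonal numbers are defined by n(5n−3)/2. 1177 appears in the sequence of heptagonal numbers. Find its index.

22

Set n(5n−3)/2 = 1177, giving 5n² − 3n − 2354 = 0.
The discriminant is 9 + 40·1177 = 47089, and √47089 = 217.
So n = (3 + 217) / 10 = 220/10 = 22.
Check: 22·(5·22 − 3)/2 = 1177. ✓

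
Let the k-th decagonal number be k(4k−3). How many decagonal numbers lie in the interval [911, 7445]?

The n-th decagonal number is n(4n−3).
Smallest index with value ≥ 911: n = 16 (giving 976).
Largest index with value ≤ 7445: n = 43 (giving 7267).
Indices 16 through 43: 28 terms.

28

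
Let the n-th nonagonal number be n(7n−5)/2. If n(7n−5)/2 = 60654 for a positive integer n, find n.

Set n(7n−5)/2 = 60654, giving 7n² − 5n − 121308 = 0.
The discriminant is 25 + 56·60654 = 3396649, and √3396649 = 1843.
So n = (5 + 1843) / 14 = 1848/14 = 132.

132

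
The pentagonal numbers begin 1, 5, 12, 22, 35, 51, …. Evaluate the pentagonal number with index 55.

The 55th pentagonal number is n(3n−1)/2 with n = 55.
55·(3·55 − 1)/2 = 55·164/2 = 55·82 = 4510.

4510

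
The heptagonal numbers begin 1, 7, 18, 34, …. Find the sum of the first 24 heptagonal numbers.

Σ i(5i−3)/2 = (5Σi² − 3Σi) / 2 over i = 1..24.
Σi = 300 and Σi² = 4900.
(5·4900 − 3·300) / 2 = 23600/2 = 11800.

11800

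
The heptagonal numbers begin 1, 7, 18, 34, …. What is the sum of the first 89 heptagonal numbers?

591405

Σ i(5i−3)/2 = (5Σi² − 3Σi) / 2 over i = 1..89.
Σi = 4005 and Σi² = 238965.
(5·238965 − 3·4005) / 2 = 1182810/2 = 591405.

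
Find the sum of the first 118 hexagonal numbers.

Σ i(2i−1) = 2Σi² − Σi over i = 1..118.
Σi = 7021 and Σi² = 554659.
2·554659 − 1·7021 = 1102297.

1102297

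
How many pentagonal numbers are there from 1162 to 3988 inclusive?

24

The n-th pentagonal number is n(3n−1)/2.
Smallest index with value ≥ 1162: n = 28 (giving 1162).
Largest index with value ≤ 3988: n = 51 (giving 3876).
Indices 28 through 51: 24 terms.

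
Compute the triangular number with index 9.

45

The 9th triangular number is n(n+1)/2 with n = 9.
9·10/2 = 90/2 = 45.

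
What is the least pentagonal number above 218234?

Solve n(3n−1)/2 > 218234 for integer n.
The largest n with value ≤ 218234 is 381 (since 217551 ≤ 218234 < 218695), so the first above is n = 382, value 218695.

218695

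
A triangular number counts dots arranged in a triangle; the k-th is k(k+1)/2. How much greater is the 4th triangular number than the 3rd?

4

Consecutive triangular numbers differ by n: T_{4} − T_{3} = 4.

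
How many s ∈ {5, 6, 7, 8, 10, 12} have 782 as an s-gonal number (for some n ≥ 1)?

1

s = 5: P(5, 23) = 782. ✓
s = 6: P(6, 20) = 780 and P(6, 21) = 861; 782 is not s-gonal.
s = 7: P(7, 17) = 697 and P(7, 18) = 783; 782 is not s-gonal.
s = 8: P(8, 16) = 736 and P(8, 17) = 833; 782 is not s-gonal.
s = 10: P(10, 14) = 742 and P(10, 15) = 855; 782 is not s-gonal.
s = 12: P(12, 12) = 672 and P(12, 13) = 793; 782 is not s-gonal.
Hits: s ∈ {5} → 1.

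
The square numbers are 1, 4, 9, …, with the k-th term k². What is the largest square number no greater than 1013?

961

Solve n² ≤ 1013 for integer n.
n = 31 gives 961 ≤ 1013, while n = 32 gives 1024 > 1013; so the answer is 961.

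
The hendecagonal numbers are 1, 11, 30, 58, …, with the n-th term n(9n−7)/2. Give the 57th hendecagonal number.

14421

The 57th hendecagonal number is n(9n−7)/2 with n = 57.
57·(9·57 − 7)/2 = 57·506/2 = 57·253 = 14421.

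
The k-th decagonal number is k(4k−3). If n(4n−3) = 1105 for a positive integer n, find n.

Set n(4n−3) = 1105, giving 4n² − 3n − 1105 = 0.
The discriminant is 9 + 16·1105 = 17689, and √17689 = 133.
So n = (3 + 133) / 8 = 136/8 = 17.

17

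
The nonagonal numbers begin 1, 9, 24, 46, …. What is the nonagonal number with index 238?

The 238th nonagonal number is n(7n−5)/2 with n = 238.
238·(7·238 − 5)/2 = 238·1661/2 = 197659.

197659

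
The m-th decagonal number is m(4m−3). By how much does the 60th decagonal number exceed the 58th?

60·(4·60 − 3) = 14220 and 58·(4·58 − 3) = 13282.
Difference: 14220 − 13282 = 938.

938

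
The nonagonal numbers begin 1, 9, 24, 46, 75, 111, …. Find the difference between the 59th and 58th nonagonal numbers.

407

Consecutive nonagonal numbers differ by 7n − 6: here 7·59 − 6 = 407.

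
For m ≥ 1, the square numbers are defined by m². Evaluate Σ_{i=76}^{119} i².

Σ_{i=76}^{119} i² = 568820 − 143450 = 425370.

425370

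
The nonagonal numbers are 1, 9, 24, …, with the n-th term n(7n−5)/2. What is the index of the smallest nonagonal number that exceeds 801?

Solve n(7n−5)/2 > 801 for integer n.
The largest n with value ≤ 801 is 15 (since 750 ≤ 801 < 856), so the first above is n = 16, value 856.

16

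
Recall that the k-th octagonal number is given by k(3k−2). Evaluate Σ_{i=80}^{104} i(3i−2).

634100

Σ i(3i−2) = 3Σi² − 2Σi over i = 80..104.
Σi = 5460 − 3160 = 2300 and Σi² = 380380 − 167480 = 212900.
3·212900 − 2·2300 = 634100.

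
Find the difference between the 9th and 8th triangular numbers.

Consecutive triangular numbers differ by n: T_{9} − T_{8} = 9.

9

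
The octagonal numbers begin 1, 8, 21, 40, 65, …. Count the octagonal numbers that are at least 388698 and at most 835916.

168

The n-th octagonal number is n(3n−2).
Smallest index with value ≥ 388698: n = 361 (giving 390241).
Largest index with value ≤ 835916: n = 528 (giving 835296).
Indices 361 through 528: 168 terms.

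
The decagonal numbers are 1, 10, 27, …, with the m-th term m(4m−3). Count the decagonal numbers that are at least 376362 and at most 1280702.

The n-th decagonal number is n(4n−3).
Smallest index with value ≥ 376362: n = 308 (giving 378532).
Largest index with value ≤ 1280702: n = 566 (giving 1279726).
Indices 308 through 566: 259 terms.

259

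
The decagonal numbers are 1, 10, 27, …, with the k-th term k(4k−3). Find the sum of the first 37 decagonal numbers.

68191

Σ i(4i−3) = 4Σi² − 3Σi over i = 1..37.
Σi = 703 and Σi² = 17575.
4·17575 − 3·703 = 68191.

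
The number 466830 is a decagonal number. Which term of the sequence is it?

Set n(4n−3) = 466830, giving 4n² − 3n − 466830 = 0.
The discriminant is 9 + 16·466830 = 7469289, and √7469289 = 2733.
So n = (3 + 2733) / 8 = 2736/8 = 342.

342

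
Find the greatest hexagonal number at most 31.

28

Solve n(2n−1) ≤ 31 for integer n.
n = 4 gives 28 ≤ 31, while n = 5 gives 45 > 31; so the answer is 28.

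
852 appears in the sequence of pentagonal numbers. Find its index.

Set n(3n−1)/2 = 852, giving 3n² − n − 1704 = 0.
So n = (1 + 143) / 6 = 144/6 = 24.

24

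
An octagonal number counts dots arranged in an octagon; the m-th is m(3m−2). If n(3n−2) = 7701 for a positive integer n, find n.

51

Set n(3n−2) = 7701, giving 3n² − 2n − 7701 = 0.
The discriminant is 4 + 12·7701 = 92416, and √92416 = 304.
So n = (2 + 304) / 6 = 306/6 = 51.
Check: 51·(3·51 − 2) = 7701. ✓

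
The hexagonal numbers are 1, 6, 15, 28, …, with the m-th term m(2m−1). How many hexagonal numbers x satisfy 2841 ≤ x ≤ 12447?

The n-th hexagonal number is n(2n−1).
Smallest index with value ≥ 2841: n = 38 (giving 2850).
Largest index with value ≤ 12447: n = 79 (giving 12403).
Indices 38 through 79: 42 terms.

42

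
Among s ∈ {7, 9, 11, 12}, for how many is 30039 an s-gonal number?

s = 7: P(7, 109) = 29539 and P(7, 110) = 30085; 30039 is not s-gonal.
s = 9: P(9, 93) = 30039. ✓
s = 11: P(11, 82) = 29971 and P(11, 83) = 30710; 30039 is not s-gonal.
s = 12: P(12, 77) = 29337 and P(12, 78) = 30108; 30039 is not s-gonal.
Hits: s ∈ {9} → 1.

1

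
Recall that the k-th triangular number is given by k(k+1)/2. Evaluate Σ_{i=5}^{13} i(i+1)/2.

435

Σ i(i+1)/2 = (Σi² + Σi) / 2 over i = 5..13.
Σi = 91 − 10 = 81 and Σi² = 819 − 30 = 789.
(1·789 + 1·81) / 2 = 870/2 = 435.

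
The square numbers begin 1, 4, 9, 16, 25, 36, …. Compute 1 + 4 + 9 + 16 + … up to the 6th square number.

91

Σ_{i=1}^{6} i² = 6·7·13/6 = 91.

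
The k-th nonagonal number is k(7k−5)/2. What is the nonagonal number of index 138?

The 138th nonagonal number is n(7n−5)/2 with n = 138.
138·(7·138 − 5)/2 = 138·961/2 = 66309.

66309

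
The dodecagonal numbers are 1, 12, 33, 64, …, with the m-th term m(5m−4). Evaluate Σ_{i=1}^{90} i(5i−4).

1218945

Σ i(5i−4) = 5Σi² − 4Σi over i = 1..90.
Σi = 4095 and Σi² = 247065.
5·247065 − 4·4095 = 1218945.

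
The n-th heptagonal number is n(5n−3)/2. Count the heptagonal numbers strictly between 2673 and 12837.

38

The n-th heptagonal number is n(5n−3)/2.
Smallest index with value > 2673: n = 34 (giving 2839).
Largest index with value < 12837: n = 71 (giving 12496).
Indices 34 through 71: 38 terms.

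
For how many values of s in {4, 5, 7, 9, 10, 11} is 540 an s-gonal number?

2

s = 4: P(4, 23) = 529 and P(4, 24) = 576; 540 is not s-gonal.
s = 5: P(5, 19) = 532 and P(5, 20) = 590; 540 is not s-gonal.
s = 7: P(7, 15) = 540. ✓
s = 9: P(9, 12) = 474 and P(9, 13) = 559; 540 is not s-gonal.
s = 10: P(10, 12) = 540. ✓
s = 11: P(11, 11) = 506 and P(11, 12) = 606; 540 is not s-gonal.
Hits: s ∈ {7, 10} → 2.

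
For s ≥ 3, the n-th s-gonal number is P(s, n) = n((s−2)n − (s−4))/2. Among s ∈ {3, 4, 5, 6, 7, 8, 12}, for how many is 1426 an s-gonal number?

1

s = 3: P(3, 52) = 1378 and P(3, 53) = 1431; 1426 is not s-gonal.
s = 4: P(4, 37) = 1369 and P(4, 38) = 1444; 1426 is not s-gonal.
s = 5: P(5, 31) = 1426. ✓
s = 6: P(6, 26) = 1326 and P(6, 27) = 1431; 1426 is not s-gonal.
s = 7: P(7, 24) = 1404 and P(7, 25) = 1525; 1426 is not s-gonal.
s = 8: P(8, 22) = 1408 and P(8, 23) = 1541; 1426 is not s-gonal.
s = 12: P(12, 17) = 1377 and P(12, 18) = 1548; 1426 is not s-gonal.
Hits: s ∈ {5} → 1.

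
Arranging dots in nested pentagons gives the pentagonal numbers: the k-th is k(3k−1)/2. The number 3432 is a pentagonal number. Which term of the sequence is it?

Set n(3n−1)/2 = 3432, giving 3n² − n − 6864 = 0.
So n = (1 + 287) / 6 = 288/6 = 48.
Check: 48·(3·48 − 1)/2 = 3432. ✓

48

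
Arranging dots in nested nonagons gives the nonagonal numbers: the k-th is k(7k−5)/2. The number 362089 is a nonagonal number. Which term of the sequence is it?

322

Set n(7n−5)/2 = 362089, giving 7n² − 5n − 724178 = 0.
The discriminant is 25 + 56·362089 = 20277009, and √20277009 = 4503.
So n = (5 + 4503) / 14 = 4508/14 = 322.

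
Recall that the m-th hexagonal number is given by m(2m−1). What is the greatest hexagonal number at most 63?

45

Solve n(2n−1) ≤ 63 for integer n.
n = 5 gives 45 ≤ 63, while n = 6 gives 66 > 63; so the answer is 45.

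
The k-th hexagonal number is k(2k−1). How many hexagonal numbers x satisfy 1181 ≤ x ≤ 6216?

32

The n-th hexagonal number is n(2n−1).
Smallest index with value ≥ 1181: n = 25 (giving 1225).
Largest index with value ≤ 6216: n = 56 (giving 6216).
Indices 25 through 56: 32 terms.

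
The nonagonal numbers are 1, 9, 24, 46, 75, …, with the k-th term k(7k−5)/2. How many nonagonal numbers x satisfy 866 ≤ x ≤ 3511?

The n-th nonagonal number is n(7n−5)/2.
Smallest index with value ≥ 866: n = 17 (giving 969).
Largest index with value ≤ 3511: n = 32 (giving 3504).
Indices 17 through 32: 16 terms.

16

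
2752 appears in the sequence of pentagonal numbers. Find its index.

43

Set n(3n−1)/2 = 2752, giving 3n² − n − 5504 = 0.
So n = (1 + 257) / 6 = 258/6 = 43.
Check: 43·(3·43 − 1)/2 = 2752. ✓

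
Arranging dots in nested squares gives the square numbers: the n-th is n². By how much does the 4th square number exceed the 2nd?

4² = 16 and 2² = 4.
Difference: 16 − 4 = 12.

12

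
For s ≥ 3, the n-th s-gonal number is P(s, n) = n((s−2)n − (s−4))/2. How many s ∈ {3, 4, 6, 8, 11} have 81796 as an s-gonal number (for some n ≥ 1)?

1

s = 3: P(3, 403) = 81406 and P(3, 404) = 81810; 81796 is not s-gonal.
s = 4: P(4, 286) = 81796. ✓
s = 6: P(6, 202) = 81406 and P(6, 203) = 82215; 81796 is not s-gonal.
s = 8: P(8, 165) = 81345 and P(8, 166) = 82336; 81796 is not s-gonal.
s = 11: P(11, 135) = 81540 and P(11, 136) = 82756; 81796 is not s-gonal.
Hits: s ∈ {4} → 1.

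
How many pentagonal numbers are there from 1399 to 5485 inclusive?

The n-th pentagonal number is n(3n−1)/2.
Smallest index with value ≥ 1399: n = 31 (giving 1426).
Largest index with value ≤ 5485: n = 60 (giving 5370).
Indices 31 through 60: 30 terms.

30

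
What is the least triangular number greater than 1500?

1540

Solve n(n+1)/2 > 1500 for integer n.
The largest n with value ≤ 1500 is 54 (since 1485 ≤ 1500 < 1540), so the first above is n = 55, value 1540.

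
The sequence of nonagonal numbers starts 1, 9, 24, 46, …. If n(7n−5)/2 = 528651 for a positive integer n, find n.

Set n(7n−5)/2 = 528651, giving 7n² − 5n − 1057302 = 0.
The discriminant is 25 + 56·528651 = 29604481, and √29604481 = 5441.
So n = (5 + 5441) / 14 = 5446/14 = 389.

389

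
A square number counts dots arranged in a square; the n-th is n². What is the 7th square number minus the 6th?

n² − (n−1)² = 2n − 1, so 7² − 6² = 2·7 − 1 = 13.

13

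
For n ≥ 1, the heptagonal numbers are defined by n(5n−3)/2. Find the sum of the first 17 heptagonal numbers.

Σ i(5i−3)/2 = (5Σi² − 3Σi) / 2 over i = 1..17.
Σi = 153 and Σi² = 1785.
(5·1785 − 3·153) / 2 = 8466/2 = 4233.

4233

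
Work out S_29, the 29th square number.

841

The 29th square number is n² with n = 29.
29² = 841.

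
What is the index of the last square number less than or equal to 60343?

Solve n² ≤ 60343 for integer n.
n = 245 gives 60025 ≤ 60343, while n = 246 gives 60516 > 60343; so the answer is index 245.

245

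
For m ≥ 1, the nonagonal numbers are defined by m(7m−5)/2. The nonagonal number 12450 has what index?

Set n(7n−5)/2 = 12450, giving 7n² − 5n − 24900 = 0.
So n = (5 + 835) / 14 = 840/14 = 60.

60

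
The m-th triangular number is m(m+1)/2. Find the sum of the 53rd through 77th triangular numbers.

Σ i(i+1)/2 = (Σi² + Σi) / 2 over i = 53..77.
Σi = 3003 − 1378 = 1625 and Σi² = 155155 − 48230 = 106925.
(1·106925 + 1·1625) / 2 = 108550/2 = 54275.

54275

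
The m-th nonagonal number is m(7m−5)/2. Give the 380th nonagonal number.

The 380th nonagonal number is n(7n−5)/2 with n = 380.
380·(7·380 − 5)/2 = 380·2655/2 = 504450.

504450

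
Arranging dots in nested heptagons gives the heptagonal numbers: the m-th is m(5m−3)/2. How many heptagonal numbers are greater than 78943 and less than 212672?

The n-th heptagonal number is n(5n−3)/2.
Smallest index with value > 78943: n = 179 (giving 79834).
Largest index with value < 212672: n = 291 (giving 211266).
Indices 179 through 291: 113 terms.

113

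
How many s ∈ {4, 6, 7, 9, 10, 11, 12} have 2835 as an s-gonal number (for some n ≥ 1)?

s = 4: P(4, 53) = 2809 and P(4, 54) = 2916; 2835 is not s-gonal.
s = 6: P(6, 37) = 2701 and P(6, 38) = 2850; 2835 is not s-gonal.
s = 7: P(7, 33) = 2673 and P(7, 34) = 2839; 2835 is not s-gonal.
s = 9: P(9, 28) = 2674 and P(9, 29) = 2871; 2835 is not s-gonal.
s = 10: P(10, 27) = 2835. ✓
s = 11: P(11, 25) = 2725 and P(11, 26) = 2951; 2835 is not s-gonal.
s = 12: P(12, 24) = 2784 and P(12, 25) = 3025; 2835 is not s-gonal.
Hits: s ∈ {10} → 1.

1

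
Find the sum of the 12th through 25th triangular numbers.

Σ i(i+1)/2 = (Σi² + Σi) / 2 over i = 12..25.
Σi = 325 − 66 = 259 and Σi² = 5525 − 506 = 5019.
(1·5019 + 1·259) / 2 = 5278/2 = 2639.

2639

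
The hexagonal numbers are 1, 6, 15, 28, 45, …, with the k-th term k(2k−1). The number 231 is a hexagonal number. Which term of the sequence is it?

Set n(2n−1) = 231, giving 2n² − n − 231 = 0.
The discriminant is 1 + 8·231 = 1849, and √1849 = 43.
So n = (1 + 43) / 4 = 44/4 = 11.
Check: 11·(2·11 − 1) = 231. ✓

11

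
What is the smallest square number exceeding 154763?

Solve n² > 154763 for integer n.
The largest n with value ≤ 154763 is 393 (since 154449 ≤ 154763 < 155236), so the first above is n = 394, value 155236.

155236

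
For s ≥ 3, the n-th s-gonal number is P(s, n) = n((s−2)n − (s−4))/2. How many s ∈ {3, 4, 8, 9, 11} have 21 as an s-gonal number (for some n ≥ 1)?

2

s = 3: P(3, 6) = 21. ✓
s = 4: P(4, 4) = 16 and P(4, 5) = 25; 21 is not s-gonal.
s = 8: P(8, 3) = 21. ✓
s = 9: P(9, 2) = 9 and P(9, 3) = 24; 21 is not s-gonal.
s = 11: P(11, 2) = 11 and P(11, 3) = 30; 21 is not s-gonal.
Hits: s ∈ {3, 8} → 2.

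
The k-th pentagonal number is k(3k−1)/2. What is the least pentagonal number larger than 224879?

Solve n(3n−1)/2 > 224879 for integer n.
The largest n with value ≤ 224879 is 387 (since 224460 ≤ 224879 < 225622), so the first above is n = 388, value 225622.

225622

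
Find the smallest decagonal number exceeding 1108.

1242

Solve n(4n−3) > 1108 for integer n.
The largest n with value ≤ 1108 is 17 (since 1105 ≤ 1108 < 1242), so the first above is n = 18, value 1242.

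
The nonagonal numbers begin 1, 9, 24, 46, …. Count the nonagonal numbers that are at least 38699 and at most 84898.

51

The n-th nonagonal number is n(7n−5)/2.
Smallest index with value ≥ 38699: n = 106 (giving 39061).
Largest index with value ≤ 84898: n = 156 (giving 84786).
Indices 106 through 156: 51 terms.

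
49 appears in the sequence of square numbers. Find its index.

7

We need n² = 49, so n = √49 = 7.
Check: 7² = 49. ✓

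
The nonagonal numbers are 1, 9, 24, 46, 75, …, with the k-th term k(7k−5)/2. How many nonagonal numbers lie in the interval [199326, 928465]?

277

The n-th nonagonal number is n(7n−5)/2.
Smallest index with value ≥ 199326: n = 239 (giving 199326).
Largest index with value ≤ 928465: n = 515 (giving 927000).
Indices 239 through 515: 277 terms.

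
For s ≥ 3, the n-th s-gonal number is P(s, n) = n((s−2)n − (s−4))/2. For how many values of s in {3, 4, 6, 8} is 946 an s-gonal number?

2

s = 3: P(3, 43) = 946. ✓
s = 4: P(4, 30) = 900 and P(4, 31) = 961; 946 is not s-gonal.
s = 6: P(6, 22) = 946. ✓
s = 8: P(8, 18) = 936 and P(8, 19) = 1045; 946 is not s-gonal.
Hits: s ∈ {3, 6} → 2.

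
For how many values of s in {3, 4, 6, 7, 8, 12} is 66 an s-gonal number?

2

s = 3: P(3, 11) = 66. ✓
s = 4: P(4, 8) = 64 and P(4, 9) = 81; 66 is not s-gonal.
s = 6: P(6, 6) = 66. ✓
s = 7: P(7, 5) = 55 and P(7, 6) = 81; 66 is not s-gonal.
s = 8: P(8, 5) = 65 and P(8, 6) = 96; 66 is not s-gonal.
s = 12: P(12, 4) = 64 and P(12, 5) = 105; 66 is not s-gonal.
Hits: s ∈ {3, 6} → 2.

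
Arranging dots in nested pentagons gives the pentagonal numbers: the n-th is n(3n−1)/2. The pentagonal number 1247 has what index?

29

Set n(3n−1)/2 = 1247, giving 3n² − n − 2494 = 0.
So n = (1 + 173) / 6 = 174/6 = 29.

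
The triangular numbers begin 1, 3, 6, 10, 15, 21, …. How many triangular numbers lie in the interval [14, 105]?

The n-th triangular number is n(n+1)/2.
Smallest index with value ≥ 14: n = 5 (giving 15).
Largest index with value ≤ 105: n = 14 (giving 105).
Indices 5 through 14: 10 terms.

10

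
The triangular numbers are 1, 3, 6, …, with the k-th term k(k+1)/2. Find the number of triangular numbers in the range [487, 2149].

The n-th triangular number is n(n+1)/2.
Smallest index with value ≥ 487: n = 31 (giving 496).
Largest index with value ≤ 2149: n = 65 (giving 2145).
Indices 31 through 65: 35 terms.

35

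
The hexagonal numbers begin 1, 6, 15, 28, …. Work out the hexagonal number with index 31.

1891

The 31st hexagonal number is n(2n−1) with n = 31.
31·(2·31 − 1) = 31·61 = 1891.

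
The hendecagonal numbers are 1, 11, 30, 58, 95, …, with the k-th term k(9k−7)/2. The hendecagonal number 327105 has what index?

270

Set n(9n−7)/2 = 327105, giving 9n² − 7n − 654210 = 0.
So n = (7 + 4853) / 18 = 4860/18 = 270.
Check: 270·(9·270 − 7)/2 = 327105. ✓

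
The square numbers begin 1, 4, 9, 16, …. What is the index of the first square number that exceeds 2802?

53

Solve n² > 2802 for integer n.
The largest n with value ≤ 2802 is 52 (since 2704 ≤ 2802 < 2809), so the first above is n = 53, value 2809.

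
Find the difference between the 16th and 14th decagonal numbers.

16·(4·16 − 3) = 976 and 14·(4·14 − 3) = 742.
Difference: 976 − 742 = 234.

234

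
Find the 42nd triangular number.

903

The 42nd triangular number is n(n+1)/2 with n = 42.
42·43/2 = 1806/2 = 903.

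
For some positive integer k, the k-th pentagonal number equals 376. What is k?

Set n(3n−1)/2 = 376, giving 3n² − n − 752 = 0.
The discriminant is 1 + 24·376 = 9025, and √9025 = 95.
So n = (1 + 95) / 6 = 96/6 = 16.
Check: 16·(3·16 − 1)/2 = 376. ✓

16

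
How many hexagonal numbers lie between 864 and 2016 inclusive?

11

The n-th hexagonal number is n(2n−1).
Smallest index with value ≥ 864: n = 22 (giving 946).
Largest index with value ≤ 2016: n = 32 (giving 2016).
Indices 22 through 32: 11 terms.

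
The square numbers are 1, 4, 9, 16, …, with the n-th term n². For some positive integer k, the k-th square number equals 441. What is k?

21

We need n² = 441, so n = √441 = 21.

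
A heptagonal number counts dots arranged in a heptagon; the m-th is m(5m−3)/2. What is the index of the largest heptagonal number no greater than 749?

17

Solve n(5n−3)/2 ≤ 749 for integer n.
n = 17 gives 697 ≤ 749, while n = 18 gives 783 > 749; so the answer is index 17.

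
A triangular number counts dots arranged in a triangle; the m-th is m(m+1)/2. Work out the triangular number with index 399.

The 399th triangular number is n(n+1)/2 with n = 399.
399·400/2 = 159600/2 = 79800.

79800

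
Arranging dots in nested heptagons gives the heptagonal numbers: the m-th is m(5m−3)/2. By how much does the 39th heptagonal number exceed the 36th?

39·(5·39 − 3)/2 = 3744 and 36·(5·36 − 3)/2 = 3186.
Difference: 3744 − 3186 = 558.

558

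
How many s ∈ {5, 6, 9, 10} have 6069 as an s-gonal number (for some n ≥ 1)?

1

s = 5: P(5, 63) = 5922 and P(5, 64) = 6112; 6069 is not s-gonal.
s = 6: P(6, 55) = 5995 and P(6, 56) = 6216; 6069 is not s-gonal.
s = 9: P(9, 42) = 6069. ✓
s = 10: P(10, 39) = 5967 and P(10, 40) = 6280; 6069 is not s-gonal.
Hits: s ∈ {9} → 1.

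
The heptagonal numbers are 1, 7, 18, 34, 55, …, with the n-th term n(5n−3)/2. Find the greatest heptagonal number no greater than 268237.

Solve n(5n−3)/2 ≤ 268237 for integer n.
n = 327 gives 266832 ≤ 268237, while n = 328 gives 268468 > 268237; so the answer is 266832.

266832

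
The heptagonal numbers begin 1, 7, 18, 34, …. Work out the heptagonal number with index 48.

48·(5·48 − 3)/2 = 48·237/2 = 5688.

5688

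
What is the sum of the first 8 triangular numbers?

Σ i(i+1)/2 = (Σi² + Σi) / 2 over i = 1..8.
Σi = 36 and Σi² = 204.
(1·204 + 1·36) / 2 = 240/2 = 120.

120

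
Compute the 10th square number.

100

The 10th square number is n² with n = 10.
10² = 100.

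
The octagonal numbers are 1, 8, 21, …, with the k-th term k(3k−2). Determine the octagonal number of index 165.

81345

165·(3·165 − 2) = 165·493 = 81345.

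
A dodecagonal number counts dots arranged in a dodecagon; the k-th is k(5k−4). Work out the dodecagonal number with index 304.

460864

The 304th dodecagonal number is n(5n−4) with n = 304.
304·(5·304 − 4) = 304·1516 = 460864.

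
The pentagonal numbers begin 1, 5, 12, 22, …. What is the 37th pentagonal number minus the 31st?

609

37·(3·37 − 1)/2 = 2035 and 31·(3·31 − 1)/2 = 1426.
Difference: 2035 − 1426 = 609.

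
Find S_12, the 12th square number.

144

12² = 144.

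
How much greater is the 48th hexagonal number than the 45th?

48·(2·48 − 1) = 4560 and 45·(2·45 − 1) = 4005.
Difference: 4560 − 4005 = 555.

555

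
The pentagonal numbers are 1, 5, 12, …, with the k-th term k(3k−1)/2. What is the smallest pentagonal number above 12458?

12650

Solve n(3n−1)/2 > 12458 for integer n.
The largest n with value ≤ 12458 is 91 (since 12376 ≤ 12458 < 12650), so the first above is n = 92, value 12650.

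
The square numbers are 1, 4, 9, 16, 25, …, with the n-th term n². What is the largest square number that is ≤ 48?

Solve n² ≤ 48 for integer n.
n = 6 gives 36 ≤ 48, while n = 7 gives 49 > 48; so the answer is 36.

36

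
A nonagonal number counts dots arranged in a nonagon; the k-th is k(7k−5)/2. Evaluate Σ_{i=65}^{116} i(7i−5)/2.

1519856

Σ i(7i−5)/2 = (7Σi² − 5Σi) / 2 over i = 65..116.
Σi = 6786 − 2080 = 4706 and Σi² = 527046 − 89440 = 437606.
(7·437606 − 5·4706) / 2 = 3039712/2 = 1519856.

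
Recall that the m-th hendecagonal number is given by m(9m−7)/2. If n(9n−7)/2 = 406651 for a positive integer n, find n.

Set n(9n−7)/2 = 406651, giving 9n² − 7n − 813302 = 0.
So n = (7 + 5411) / 18 = 5418/18 = 301.

301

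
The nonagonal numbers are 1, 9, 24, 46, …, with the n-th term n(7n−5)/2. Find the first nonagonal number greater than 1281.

1350

Solve n(7n−5)/2 > 1281 for integer n.
The largest n with value ≤ 1281 is 19 (since 1216 ≤ 1281 < 1350), so the first above is n = 20, value 1350.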